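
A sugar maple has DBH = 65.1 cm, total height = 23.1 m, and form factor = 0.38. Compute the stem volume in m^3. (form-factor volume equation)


Formula: V = pi * (DBH/200)^2 * H * ff
Radius = DBH/200 = 65.1/200 = 0.3255 m
Radius^2 = 0.3255^2 = 0.10595025 m^2
V = pi * 0.10595025 * 23.1 * 0.38
V = 2.922 m^3

2.922


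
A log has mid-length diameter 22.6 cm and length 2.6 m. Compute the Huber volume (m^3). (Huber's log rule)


Huber: V = Am * L,  Am = pi*(Dm/200)^2
Am = pi*(22.6/200)^2 = 0.040115 m^2
V = 0.040115*2.6 = 0.1043 m^3

0.1043


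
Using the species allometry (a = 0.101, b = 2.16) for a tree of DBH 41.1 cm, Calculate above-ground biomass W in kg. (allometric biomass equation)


Formula: W = a * DBH^b  (allometric power law)
DBH^b = 41.1^2.16 = 3061.2467
W = 0.101 * 3061.2467 = 309.2 kg

309.2


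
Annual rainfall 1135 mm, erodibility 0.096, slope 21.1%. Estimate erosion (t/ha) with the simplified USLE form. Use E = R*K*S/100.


Formula: E = R * K * S / 100  (simplified USLE)
R * K = 1135 * 0.096 = 108.96
E = 108.96 * 21.1 / 100 = 22.99 t/ha

22.99


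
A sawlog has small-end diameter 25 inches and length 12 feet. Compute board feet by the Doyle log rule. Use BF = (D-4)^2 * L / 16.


Doyle: BF = (D - 4)^2 * L / 16
Adjusted diameter = 25 - 4 = 21 in
(D-4)^2 = 21^2 = 441
BF = 441 * 12 / 16 = 331 BF

331


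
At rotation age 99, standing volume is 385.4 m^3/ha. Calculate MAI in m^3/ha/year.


Formula: MAI = Total Volume / Stand Age
MAI = 385.4 m^3/ha / 99 years
MAI = 3.89 m^3/ha/year

3.89


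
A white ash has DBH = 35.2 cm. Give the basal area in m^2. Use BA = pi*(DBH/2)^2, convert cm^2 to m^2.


Formula: BA = pi * (DBH/2)^2 / 10000  (cm^2 to m^2)
Radius = DBH/2 = 35.2/2 = 17.6 cm
BA = pi * 17.6^2 / 10000
   = 973.1397 cm^2 / 10000
   = 0.0973 m^2

0.0973


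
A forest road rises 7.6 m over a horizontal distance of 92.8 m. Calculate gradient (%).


Formula: Gradient = rise / run * 100
Gradient = 7.6 / 92.8 * 100 = 8.2%

8.2


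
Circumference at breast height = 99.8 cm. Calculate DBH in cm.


Formula: DBH = C / pi
DBH = 99.8 / pi
pi = 3.14159...
DBH = 31.8 cm

31.8


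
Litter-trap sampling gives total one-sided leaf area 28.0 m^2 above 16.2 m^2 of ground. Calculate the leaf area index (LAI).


Formula: LAI = total leaf area / ground area  (dimensionless)
LAI = 28.0 m^2 / 16.2 m^2
LAI = 1.73

1.73


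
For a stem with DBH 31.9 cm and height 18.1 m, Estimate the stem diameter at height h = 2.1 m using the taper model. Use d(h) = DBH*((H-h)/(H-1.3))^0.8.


Taper: d(h) = DBH * ((H - h) / (H - 1.3))^0.8
Numerator = H - h = 18.1 - 2.1 = 16.0 m
Denominator = H - 1.3 = 18.1 - 1.3 = 16.8 m
Ratio = 16.0 / 16.8 = 0.95238
d = 31.9 * 0.95238^0.8 = 30.7 cm

30.7


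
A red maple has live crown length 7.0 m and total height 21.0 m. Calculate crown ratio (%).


Formula: Crown Ratio = (Crown Length / Total Height) * 100
CR = (7.0 m / 21.0 m) * 100
CR = 0.3333 * 100 = 33.3%

33.3


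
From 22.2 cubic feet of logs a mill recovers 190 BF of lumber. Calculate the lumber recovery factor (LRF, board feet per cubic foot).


Formula: LRF = Lumber Output (BF) / Log Input (ft^3)
LRF = 190 BF / 22.2 ft^3
LRF = 8.56 BF/ft^3

8.56


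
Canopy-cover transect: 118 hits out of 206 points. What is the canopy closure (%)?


Formula: Canopy closure = covered points / total points * 100
Closure = 118 / 206 * 100
Closure = 0.5728 * 100 = 57.3%

57.3


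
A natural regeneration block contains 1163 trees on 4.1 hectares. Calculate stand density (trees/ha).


Formula: Stand Density = N_trees / Area_ha
Density = 1163 trees / 4.1 ha
Density = 284 trees/ha

284


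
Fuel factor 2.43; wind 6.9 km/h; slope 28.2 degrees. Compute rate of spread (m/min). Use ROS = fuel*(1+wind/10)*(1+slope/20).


Formula: ROS = fuel * (1 + wind/10) * (1 + slope/20)
Wind factor = 1 + 6.9/10 = 1.69
Slope factor = 1 + 28.2/20 = 2.41
ROS = 2.43 * 1.69 * 2.41 = 9.9 m/min

9.9


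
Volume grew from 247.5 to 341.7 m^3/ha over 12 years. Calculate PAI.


Formula: PAI = (V_T2 - V_T1) / (T2 - T1)
Volume increment = 341.7 - 247.5 = 94.2 m^3/ha
PAI = 94.2 / 12 = 7.85 m^3/ha/year

7.85


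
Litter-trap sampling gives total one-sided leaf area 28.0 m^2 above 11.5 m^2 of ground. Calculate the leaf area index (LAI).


Formula: LAI = total leaf area / ground area  (dimensionless)
LAI = 28.0 m^2 / 11.5 m^2
LAI = 2.43

2.43


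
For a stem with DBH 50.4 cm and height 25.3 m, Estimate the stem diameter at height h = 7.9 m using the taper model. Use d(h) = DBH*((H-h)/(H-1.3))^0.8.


Taper: d(h) = DBH * ((H - h) / (H - 1.3))^0.8
Numerator = H - h = 25.3 - 7.9 = 17.4 m
Denominator = H - 1.3 = 25.3 - 1.3 = 24.0 m
Ratio = 17.4 / 24.0 = 0.725
d = 50.4 * 0.725^0.8 = 39.0 cm

39.0


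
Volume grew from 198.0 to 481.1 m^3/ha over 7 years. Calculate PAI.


Formula: PAI = (V_T2 - V_T1) / (T2 - T1)
Volume increment = 481.1 - 198.0 = 283.1 m^3/ha
PAI = 283.1 / 7 = 40.44 m^3/ha/year

40.44


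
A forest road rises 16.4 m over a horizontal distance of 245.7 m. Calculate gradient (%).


Formula: Gradient = rise / run * 100
Gradient = 16.4 / 245.7 * 100 = 6.7%

6.7


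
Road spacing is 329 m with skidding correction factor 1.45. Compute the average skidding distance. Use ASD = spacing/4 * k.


Formula: ASD = (spacing / 4) * correction
Uncorrected distance = spacing / 4 = 329 / 4 = 82.25 m
ASD = 82.25 * 1.45 = 119 m

119


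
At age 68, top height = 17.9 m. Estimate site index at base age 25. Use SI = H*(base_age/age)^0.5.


Formula: SI = H_dom * (base_age / age)^0.5
Age ratio = 25 / 68 = 0.36765
sqrt(age_ratio) = 0.60634
SI = 17.9 * 0.60634 = 10.9 m

10.9


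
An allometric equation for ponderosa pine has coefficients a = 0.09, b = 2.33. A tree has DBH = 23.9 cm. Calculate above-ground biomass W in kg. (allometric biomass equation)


Formula: W = a * DBH^b  (allometric power law)
DBH^b = 23.9^2.33 = 1628.0476
W = 0.09 * 1628.0476 = 146.5 kg

146.5


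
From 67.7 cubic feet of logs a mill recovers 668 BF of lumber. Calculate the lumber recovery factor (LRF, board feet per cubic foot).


Formula: LRF = Lumber Output (BF) / Log Input (ft^3)
LRF = 668 BF / 67.7 ft^3
LRF = 9.87 BF/ft^3

9.87


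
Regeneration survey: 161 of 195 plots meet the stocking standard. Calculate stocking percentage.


Formula: Stocking % = stocked plots / total plots * 100
Stocking = 161 / 195 * 100
Stocking = 0.8256 * 100 = 82.6%

82.6


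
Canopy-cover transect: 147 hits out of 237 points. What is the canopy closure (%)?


Formula: Canopy closure = covered points / total points * 100
Closure = 147 / 237 * 100
Closure = 0.6203 * 100 = 62.0%

62.0


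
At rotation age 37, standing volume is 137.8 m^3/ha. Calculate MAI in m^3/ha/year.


Formula: MAI = Total Volume / Stand Age
MAI = 137.8 m^3/ha / 37 years
MAI = 3.72 m^3/ha/year

3.72


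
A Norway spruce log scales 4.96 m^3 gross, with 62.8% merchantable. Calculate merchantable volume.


Formula: MV = V_total * (merchantable_pct / 100)
Merchantable fraction = 62.8% / 100 = 0.628
MV = 4.96 m^3 * 0.628 = 3.115 m^3

3.115


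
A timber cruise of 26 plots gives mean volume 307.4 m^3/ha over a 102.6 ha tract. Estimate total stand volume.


Formula: Total Volume = Mean Volume per ha * Total Area
Total Volume = 307.4 m^3/ha * 102.6 ha
Total Volume = 31539 m^3

31539


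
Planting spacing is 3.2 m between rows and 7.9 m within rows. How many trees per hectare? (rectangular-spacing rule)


Formula: TPH = 10000 m^2/ha / (spacing_x * spacing_y)
Area per tree = 3.2 m * 7.9 m = 25.28 m^2
TPH = 10000 / 25.28 = 396 trees/ha

396


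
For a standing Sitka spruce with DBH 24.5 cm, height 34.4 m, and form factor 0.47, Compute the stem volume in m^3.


Formula: V = pi * (DBH/200)^2 * H * ff
Radius = DBH/200 = 24.5/200 = 0.1225 m
Radius^2 = 0.1225^2 = 0.01500625 m^2
V = pi * 0.01500625 * 34.4 * 0.47
V = 0.762 m^3

0.762


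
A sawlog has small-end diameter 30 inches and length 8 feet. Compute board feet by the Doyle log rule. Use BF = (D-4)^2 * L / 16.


Doyle: BF = (D - 4)^2 * L / 16
Adjusted diameter = 30 - 4 = 26 in
(D-4)^2 = 26^2 = 676
BF = 676 * 8 / 16 = 338 BF

338


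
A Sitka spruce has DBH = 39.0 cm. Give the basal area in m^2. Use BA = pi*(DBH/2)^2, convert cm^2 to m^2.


Formula: BA = pi * (DBH/2)^2 / 10000  (cm^2 to m^2)
Radius = DBH/2 = 39.0/2 = 19.5 cm
BA = pi * 19.5^2 / 10000
   = 1194.5906 cm^2 / 10000
   = 0.1195 m^2

0.1195


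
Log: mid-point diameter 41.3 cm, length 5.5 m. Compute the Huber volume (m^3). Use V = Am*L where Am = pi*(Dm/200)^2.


Huber: V = Am * L,  Am = pi*(Dm/200)^2
Am = pi*(41.3/200)^2 = 0.133965 m^2
V = 0.133965*5.5 = 0.7368 m^3

0.7368


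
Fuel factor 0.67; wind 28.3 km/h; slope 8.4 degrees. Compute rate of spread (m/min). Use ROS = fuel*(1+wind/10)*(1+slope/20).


Formula: ROS = fuel * (1 + wind/10) * (1 + slope/20)
Wind factor = 1 + 28.3/10 = 3.83
Slope factor = 1 + 8.4/20 = 1.42
ROS = 0.67 * 3.83 * 1.42 = 3.64 m/min

3.64


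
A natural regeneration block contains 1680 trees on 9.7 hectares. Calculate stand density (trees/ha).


Formula: Stand Density = N_trees / Area_ha
Density = 1680 trees / 9.7 ha
Density = 173 trees/ha

173


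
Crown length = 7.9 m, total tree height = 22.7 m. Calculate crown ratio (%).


Formula: Crown Ratio = (Crown Length / Total Height) * 100
CR = (7.9 m / 22.7 m) * 100
CR = 0.348 * 100 = 34.8%

34.8


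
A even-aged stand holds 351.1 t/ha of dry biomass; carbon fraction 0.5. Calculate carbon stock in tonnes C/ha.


Formula: Carbon Stock = Biomass * Carbon Fraction
C = 351.1 t/ha * 0.5
C = 175.6 t C/ha

175.6


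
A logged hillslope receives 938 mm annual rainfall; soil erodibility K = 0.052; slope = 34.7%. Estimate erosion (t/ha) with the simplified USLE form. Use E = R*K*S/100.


Formula: E = R * K * S / 100  (simplified USLE)
R * K = 938 * 0.052 = 48.776
E = 48.776 * 34.7 / 100 = 16.93 t/ha

16.93


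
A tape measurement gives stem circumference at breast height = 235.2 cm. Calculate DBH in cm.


Formula: DBH = C / pi
DBH = 235.2 / pi
pi = 3.14159...
DBH = 74.9 cm

74.9


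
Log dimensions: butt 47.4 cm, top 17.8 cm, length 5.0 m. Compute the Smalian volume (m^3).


Smalian: V = (A1 + A2)/2 * L,  A = pi*(D/200)^2
A1 = pi*(47.4/200)^2 = 0.17646 m^2
A2 = pi*(17.8/200)^2 = 0.024885 m^2
V = (0.17646+0.024885)/2*5.0 = 0.5034 m^3

0.5034


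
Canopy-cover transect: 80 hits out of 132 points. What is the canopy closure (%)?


Formula: Canopy closure = covered points / total points * 100
Closure = 80 / 132 * 100
Closure = 0.6061 * 100 = 60.6%

60.6


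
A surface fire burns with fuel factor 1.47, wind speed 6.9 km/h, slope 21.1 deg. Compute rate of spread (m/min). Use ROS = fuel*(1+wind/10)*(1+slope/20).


Formula: ROS = fuel * (1 + wind/10) * (1 + slope/20)
Wind factor = 1 + 6.9/10 = 1.69
Slope factor = 1 + 21.1/20 = 2.055
ROS = 1.47 * 1.69 * 2.055 = 5.11 m/min

5.11


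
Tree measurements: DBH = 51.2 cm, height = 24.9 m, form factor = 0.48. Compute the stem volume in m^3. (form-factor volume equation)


Formula: V = pi * (DBH/200)^2 * H * ff
Radius = DBH/200 = 51.2/200 = 0.256 m
Radius^2 = 0.256^2 = 0.065536 m^2
V = pi * 0.065536 * 24.9 * 0.48
V = 2.461 m^3

2.461


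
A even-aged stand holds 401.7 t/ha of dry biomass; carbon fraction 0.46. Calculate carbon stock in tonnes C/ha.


Formula: Carbon Stock = Biomass * Carbon Fraction
C = 401.7 t/ha * 0.46
C = 184.8 t C/ha

184.8


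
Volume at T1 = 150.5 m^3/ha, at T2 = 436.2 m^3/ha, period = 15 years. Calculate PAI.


Formula: PAI = (V_T2 - V_T1) / (T2 - T1)
Volume increment = 436.2 - 150.5 = 285.7 m^3/ha
PAI = 285.7 / 15 = 19.05 m^3/ha/year

19.05


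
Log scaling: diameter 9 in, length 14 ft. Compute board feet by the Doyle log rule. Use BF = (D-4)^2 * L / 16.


Doyle: BF = (D - 4)^2 * L / 16
Adjusted diameter = 9 - 4 = 5 in
(D-4)^2 = 5^2 = 25
BF = 25 * 14 / 16 = 22 BF

22


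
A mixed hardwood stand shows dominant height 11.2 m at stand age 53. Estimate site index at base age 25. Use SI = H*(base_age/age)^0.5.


Formula: SI = H_dom * (base_age / age)^0.5
Age ratio = 25 / 53 = 0.4717
sqrt(age_ratio) = 0.6868
SI = 11.2 * 0.6868 = 7.7 m

7.7


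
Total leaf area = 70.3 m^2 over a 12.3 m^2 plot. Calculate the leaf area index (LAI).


Formula: LAI = total leaf area / ground area  (dimensionless)
LAI = 70.3 m^2 / 12.3 m^2
LAI = 5.72

5.72


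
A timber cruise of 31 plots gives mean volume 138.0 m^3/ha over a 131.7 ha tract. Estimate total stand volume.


Formula: Total Volume = Mean Volume per ha * Total Area
Total Volume = 138.0 m^3/ha * 131.7 ha
Total Volume = 18175 m^3

18175


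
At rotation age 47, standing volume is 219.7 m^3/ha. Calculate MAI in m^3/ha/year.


Formula: MAI = Total Volume / Stand Age
MAI = 219.7 m^3/ha / 47 years
MAI = 4.67 m^3/ha/year

4.67


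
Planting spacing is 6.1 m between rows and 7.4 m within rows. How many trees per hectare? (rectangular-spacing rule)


Formula: TPH = 10000 m^2/ha / (spacing_x * spacing_y)
Area per tree = 6.1 m * 7.4 m = 45.14 m^2
TPH = 10000 / 45.14 = 222 trees/ha

222


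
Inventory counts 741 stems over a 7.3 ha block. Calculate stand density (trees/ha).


Formula: Stand Density = N_trees / Area_ha
Density = 741 trees / 7.3 ha
Density = 102 trees/ha

102


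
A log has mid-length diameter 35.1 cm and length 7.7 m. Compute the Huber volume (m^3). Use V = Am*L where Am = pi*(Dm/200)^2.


Huber: V = Am * L,  Am = pi*(Dm/200)^2
Am = pi*(35.1/200)^2 = 0.096762 m^2
V = 0.096762*7.7 = 0.7451 m^3

0.7451


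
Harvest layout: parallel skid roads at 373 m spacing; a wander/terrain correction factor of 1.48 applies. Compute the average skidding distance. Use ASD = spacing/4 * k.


Formula: ASD = (spacing / 4) * correction
Uncorrected distance = spacing / 4 = 373 / 4 = 93.25 m
ASD = 93.25 * 1.48 = 138 m

138


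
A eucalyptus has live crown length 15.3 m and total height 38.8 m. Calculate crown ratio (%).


Formula: Crown Ratio = (Crown Length / Total Height) * 100
CR = (15.3 m / 38.8 m) * 100
CR = 0.3943 * 100 = 39.4%

39.4


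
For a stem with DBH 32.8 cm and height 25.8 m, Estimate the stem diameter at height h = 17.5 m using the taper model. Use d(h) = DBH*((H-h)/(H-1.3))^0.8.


Taper: d(h) = DBH * ((H - h) / (H - 1.3))^0.8
Numerator = H - h = 25.8 - 17.5 = 8.3 m
Denominator = H - 1.3 = 25.8 - 1.3 = 24.5 m
Ratio = 8.3 / 24.5 = 0.33878
d = 32.8 * 0.33878^0.8 = 13.8 cm

13.8


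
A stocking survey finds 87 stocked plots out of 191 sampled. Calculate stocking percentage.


Formula: Stocking % = stocked plots / total plots * 100
Stocking = 87 / 191 * 100
Stocking = 0.4555 * 100 = 45.5%

45.5


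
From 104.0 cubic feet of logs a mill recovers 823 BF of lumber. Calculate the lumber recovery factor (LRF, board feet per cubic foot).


Formula: LRF = Lumber Output (BF) / Log Input (ft^3)
LRF = 823 BF / 104.0 ft^3
LRF = 7.91 BF/ft^3

7.91


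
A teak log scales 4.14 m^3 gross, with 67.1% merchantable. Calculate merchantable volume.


Formula: MV = V_total * (merchantable_pct / 100)
Merchantable fraction = 67.1% / 100 = 0.671
MV = 4.14 m^3 * 0.671 = 2.778 m^3

2.778


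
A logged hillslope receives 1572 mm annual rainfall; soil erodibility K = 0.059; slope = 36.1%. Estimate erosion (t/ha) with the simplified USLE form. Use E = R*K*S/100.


Formula: E = R * K * S / 100  (simplified USLE)
R * K = 1572 * 0.059 = 92.748
E = 92.748 * 36.1 / 100 = 33.48 t/ha

33.48


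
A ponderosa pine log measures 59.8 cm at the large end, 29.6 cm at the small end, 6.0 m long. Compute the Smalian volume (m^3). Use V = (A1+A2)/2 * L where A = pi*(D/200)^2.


Smalian: V = (A1 + A2)/2 * L,  A = pi*(D/200)^2
A1 = pi*(59.8/200)^2 = 0.280862 m^2
A2 = pi*(29.6/200)^2 = 0.068813 m^2
V = (0.280862+0.068813)/2*6.0 = 1.049 m^3

1.049


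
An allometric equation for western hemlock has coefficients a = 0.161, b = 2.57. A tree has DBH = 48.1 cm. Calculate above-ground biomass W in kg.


Formula: W = a * DBH^b  (allometric power law)
DBH^b = 48.1^2.57 = 21043.2515
W = 0.161 * 21043.2515 = 3388.0 kg

3388.0


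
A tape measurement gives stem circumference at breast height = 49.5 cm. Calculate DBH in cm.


Formula: DBH = C / pi
DBH = 49.5 / pi
pi = 3.14159...
DBH = 15.8 cm

15.8


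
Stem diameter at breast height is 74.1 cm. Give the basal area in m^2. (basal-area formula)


Formula: BA = pi * (DBH/2)^2 / 10000  (cm^2 to m^2)
Radius = DBH/2 = 74.1/2 = 37.05 cm
BA = pi * 37.05^2 / 10000
   = 4312.4721 cm^2 / 10000
   = 0.4312 m^2

0.4312


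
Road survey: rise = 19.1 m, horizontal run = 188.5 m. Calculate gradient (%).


Formula: Gradient = rise / run * 100
Gradient = 19.1 / 188.5 * 100 = 10.1%

10.1


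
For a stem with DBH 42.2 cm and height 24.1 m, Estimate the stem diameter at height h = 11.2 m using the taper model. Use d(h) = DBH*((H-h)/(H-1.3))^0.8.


Taper: d(h) = DBH * ((H - h) / (H - 1.3))^0.8
Numerator = H - h = 24.1 - 11.2 = 12.9 m
Denominator = H - 1.3 = 24.1 - 1.3 = 22.8 m
Ratio = 12.9 / 22.8 = 0.56579
d = 42.2 * 0.56579^0.8 = 26.8 cm

26.8


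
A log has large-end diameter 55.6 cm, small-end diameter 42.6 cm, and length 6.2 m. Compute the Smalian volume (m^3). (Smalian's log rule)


Smalian: V = (A1 + A2)/2 * L,  A = pi*(D/200)^2
A1 = pi*(55.6/200)^2 = 0.242795 m^2
A2 = pi*(42.6/200)^2 = 0.142531 m^2
V = (0.242795+0.142531)/2*6.2 = 1.1945 m^3

1.1945


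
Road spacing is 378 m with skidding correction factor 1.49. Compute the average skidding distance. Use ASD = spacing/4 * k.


Formula: ASD = (spacing / 4) * correction
Uncorrected distance = spacing / 4 = 378 / 4 = 94.5 m
ASD = 94.5 * 1.49 = 141 m

141


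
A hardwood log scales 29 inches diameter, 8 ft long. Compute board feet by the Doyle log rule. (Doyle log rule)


Doyle: BF = (D - 4)^2 * L / 16
Adjusted diameter = 29 - 4 = 25 in
(D-4)^2 = 25^2 = 625
BF = 625 * 8 / 16 = 313 BF

313


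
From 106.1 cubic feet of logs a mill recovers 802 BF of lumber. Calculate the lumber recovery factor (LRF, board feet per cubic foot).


Formula: LRF = Lumber Output (BF) / Log Input (ft^3)
LRF = 802 BF / 106.1 ft^3
LRF = 7.56 BF/ft^3

7.56


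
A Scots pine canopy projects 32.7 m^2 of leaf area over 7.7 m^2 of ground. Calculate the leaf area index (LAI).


Formula: LAI = total leaf area / ground area  (dimensionless)
LAI = 32.7 m^2 / 7.7 m^2
LAI = 4.25

4.25


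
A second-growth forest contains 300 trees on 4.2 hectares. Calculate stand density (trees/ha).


Formula: Stand Density = N_trees / Area_ha
Density = 300 trees / 4.2 ha
Density = 71 trees/ha

71


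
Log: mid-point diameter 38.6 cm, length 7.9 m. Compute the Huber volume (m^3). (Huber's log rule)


Huber: V = Am * L,  Am = pi*(Dm/200)^2
Am = pi*(38.6/200)^2 = 0.117021 m^2
V = 0.117021*7.9 = 0.9245 m^3

0.9245


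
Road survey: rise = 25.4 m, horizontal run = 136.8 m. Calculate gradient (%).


Formula: Gradient = rise / run * 100
Gradient = 25.4 / 136.8 * 100 = 18.6%

18.6


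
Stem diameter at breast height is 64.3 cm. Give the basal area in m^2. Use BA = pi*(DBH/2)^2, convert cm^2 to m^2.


Formula: BA = pi * (DBH/2)^2 / 10000  (cm^2 to m^2)
Radius = DBH/2 = 64.3/2 = 32.15 cm
BA = pi * 32.15^2 / 10000
   = 3247.2209 cm^2 / 10000
   = 0.3247 m^2

0.3247


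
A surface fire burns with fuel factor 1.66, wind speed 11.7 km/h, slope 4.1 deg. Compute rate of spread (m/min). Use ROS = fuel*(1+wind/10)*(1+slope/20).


Formula: ROS = fuel * (1 + wind/10) * (1 + slope/20)
Wind factor = 1 + 11.7/10 = 2.17
Slope factor = 1 + 4.1/20 = 1.205
ROS = 1.66 * 2.17 * 1.205 = 4.34 m/min

4.34


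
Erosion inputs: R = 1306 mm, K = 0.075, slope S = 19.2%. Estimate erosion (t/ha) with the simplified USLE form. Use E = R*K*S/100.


Formula: E = R * K * S / 100  (simplified USLE)
R * K = 1306 * 0.075 = 97.95
E = 97.95 * 19.2 / 100 = 18.81 t/ha

18.81


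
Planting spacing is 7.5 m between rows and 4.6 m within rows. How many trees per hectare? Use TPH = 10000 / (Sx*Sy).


Formula: TPH = 10000 m^2/ha / (spacing_x * spacing_y)
Area per tree = 7.5 m * 4.6 m = 34.5 m^2
TPH = 10000 / 34.5 = 290 trees/ha

290


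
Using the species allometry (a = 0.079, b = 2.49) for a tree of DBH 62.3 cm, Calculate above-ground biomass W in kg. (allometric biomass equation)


Formula: W = a * DBH^b  (allometric power law)
DBH^b = 62.3^2.49 = 29395.1199
W = 0.079 * 29395.1199 = 2322.2 kg

2322.2


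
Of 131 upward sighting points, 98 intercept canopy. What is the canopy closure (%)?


Formula: Canopy closure = covered points / total points * 100
Closure = 98 / 131 * 100
Closure = 0.7481 * 100 = 74.8%

74.8


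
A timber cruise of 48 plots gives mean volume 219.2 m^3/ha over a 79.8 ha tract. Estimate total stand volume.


Formula: Total Volume = Mean Volume per ha * Total Area
Total Volume = 219.2 m^3/ha * 79.8 ha
Total Volume = 17492 m^3

17492


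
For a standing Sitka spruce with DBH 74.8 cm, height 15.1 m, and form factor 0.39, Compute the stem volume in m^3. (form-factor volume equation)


Formula: V = pi * (DBH/200)^2 * H * ff
Radius = DBH/200 = 74.8/200 = 0.374 m
Radius^2 = 0.374^2 = 0.139876 m^2
V = pi * 0.139876 * 15.1 * 0.39
V = 2.588 m^3

2.588


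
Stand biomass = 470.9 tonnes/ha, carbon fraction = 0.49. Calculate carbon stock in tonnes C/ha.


Formula: Carbon Stock = Biomass * Carbon Fraction
C = 470.9 t/ha * 0.49
C = 230.7 t C/ha

230.7


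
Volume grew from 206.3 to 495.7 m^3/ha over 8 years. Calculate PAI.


Formula: PAI = (V_T2 - V_T1) / (T2 - T1)
Volume increment = 495.7 - 206.3 = 289.4 m^3/ha
PAI = 289.4 / 8 = 36.18 m^3/ha/year

36.18


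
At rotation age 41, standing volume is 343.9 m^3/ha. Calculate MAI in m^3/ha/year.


Formula: MAI = Total Volume / Stand Age
MAI = 343.9 m^3/ha / 41 years
MAI = 8.39 m^3/ha/year

8.39


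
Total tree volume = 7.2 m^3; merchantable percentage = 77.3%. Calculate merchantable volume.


Formula: MV = V_total * (merchantable_pct / 100)
Merchantable fraction = 77.3% / 100 = 0.773
MV = 7.2 m^3 * 0.773 = 5.566 m^3

5.566


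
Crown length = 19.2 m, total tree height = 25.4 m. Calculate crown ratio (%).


Formula: Crown Ratio = (Crown Length / Total Height) * 100
CR = (19.2 m / 25.4 m) * 100
CR = 0.7559 * 100 = 75.6%

75.6


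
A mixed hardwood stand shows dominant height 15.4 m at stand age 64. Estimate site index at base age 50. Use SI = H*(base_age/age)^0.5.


Formula: SI = H_dom * (base_age / age)^0.5
Age ratio = 50 / 64 = 0.78125
sqrt(age_ratio) = 0.88388
SI = 15.4 * 0.88388 = 13.6 m

13.6


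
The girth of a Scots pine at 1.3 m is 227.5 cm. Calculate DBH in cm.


Formula: DBH = C / pi
DBH = 227.5 / pi
pi = 3.14159...
DBH = 72.4 cm

72.4


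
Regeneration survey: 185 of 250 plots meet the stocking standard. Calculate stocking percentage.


Formula: Stocking % = stocked plots / total plots * 100
Stocking = 185 / 250 * 100
Stocking = 0.74 * 100 = 74.0%

74.0


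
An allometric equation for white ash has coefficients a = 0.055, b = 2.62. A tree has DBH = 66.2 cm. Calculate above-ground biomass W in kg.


Formula: W = a * DBH^b  (allometric power law)
DBH^b = 66.2^2.62 = 58972.2818
W = 0.055 * 58972.2818 = 3243.5 kg

3243.5


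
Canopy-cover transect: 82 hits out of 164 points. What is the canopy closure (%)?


Formula: Canopy closure = covered points / total points * 100
Closure = 82 / 164 * 100
Closure = 0.5 * 100 = 50.0%

50.0


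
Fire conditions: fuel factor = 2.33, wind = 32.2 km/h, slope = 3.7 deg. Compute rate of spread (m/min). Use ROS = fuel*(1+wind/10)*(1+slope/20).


Formula: ROS = fuel * (1 + wind/10) * (1 + slope/20)
Wind factor = 1 + 32.2/10 = 4.22
Slope factor = 1 + 3.7/20 = 1.185
ROS = 2.33 * 4.22 * 1.185 = 11.65 m/min

11.65


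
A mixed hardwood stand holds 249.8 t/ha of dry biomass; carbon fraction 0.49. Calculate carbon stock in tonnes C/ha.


Formula: Carbon Stock = Biomass * Carbon Fraction
C = 249.8 t/ha * 0.49
C = 122.4 t C/ha

122.4


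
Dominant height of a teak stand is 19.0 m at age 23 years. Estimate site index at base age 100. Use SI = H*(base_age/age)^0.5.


Formula: SI = H_dom * (base_age / age)^0.5
Age ratio = 100 / 23 = 4.34783
sqrt(age_ratio) = 2.08514
SI = 19.0 * 2.08514 = 39.6 m

39.6


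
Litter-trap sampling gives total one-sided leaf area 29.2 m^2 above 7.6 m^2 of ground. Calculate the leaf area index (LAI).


Formula: LAI = total leaf area / ground area  (dimensionless)
LAI = 29.2 m^2 / 7.6 m^2
LAI = 3.84

3.84


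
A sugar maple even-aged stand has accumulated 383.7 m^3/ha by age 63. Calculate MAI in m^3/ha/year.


Formula: MAI = Total Volume / Stand Age
MAI = 383.7 m^3/ha / 63 years
MAI = 6.09 m^3/ha/year

6.09


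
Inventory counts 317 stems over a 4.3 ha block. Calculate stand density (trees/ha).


Formula: Stand Density = N_trees / Area_ha
Density = 317 trees / 4.3 ha
Density = 74 trees/ha

74


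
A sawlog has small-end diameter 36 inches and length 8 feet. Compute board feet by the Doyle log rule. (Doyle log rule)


Doyle: BF = (D - 4)^2 * L / 16
Adjusted diameter = 36 - 4 = 32 in
(D-4)^2 = 32^2 = 1024
BF = 1024 * 8 / 16 = 512 BF

512


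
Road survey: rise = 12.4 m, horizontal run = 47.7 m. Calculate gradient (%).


Formula: Gradient = rise / run * 100
Gradient = 12.4 / 47.7 * 100 = 26.0%

26.0


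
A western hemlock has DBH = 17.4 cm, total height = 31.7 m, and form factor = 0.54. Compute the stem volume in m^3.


Formula: V = pi * (DBH/200)^2 * H * ff
Radius = DBH/200 = 17.4/200 = 0.087 m
Radius^2 = 0.087^2 = 0.007569 m^2
V = pi * 0.007569 * 31.7 * 0.54
V = 0.407 m^3

0.407


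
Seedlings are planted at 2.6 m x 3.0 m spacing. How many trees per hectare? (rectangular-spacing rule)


Formula: TPH = 10000 m^2/ha / (spacing_x * spacing_y)
Area per tree = 2.6 m * 3.0 m = 7.8 m^2
TPH = 10000 / 7.8 = 1282 trees/ha

1282


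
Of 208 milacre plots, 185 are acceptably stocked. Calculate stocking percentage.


Formula: Stocking % = stocked plots / total plots * 100
Stocking = 185 / 208 * 100
Stocking = 0.8894 * 100 = 88.9%

88.9


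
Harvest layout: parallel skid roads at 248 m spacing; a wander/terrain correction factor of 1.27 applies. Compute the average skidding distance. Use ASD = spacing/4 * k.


Formula: ASD = (spacing / 4) * correction
Uncorrected distance = spacing / 4 = 248 / 4 = 62 m
ASD = 62 * 1.27 = 79 m

79


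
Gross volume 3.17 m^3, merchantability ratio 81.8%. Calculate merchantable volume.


Formula: MV = V_total * (merchantable_pct / 100)
Merchantable fraction = 81.8% / 100 = 0.818
MV = 3.17 m^3 * 0.818 = 2.593 m^3

2.593


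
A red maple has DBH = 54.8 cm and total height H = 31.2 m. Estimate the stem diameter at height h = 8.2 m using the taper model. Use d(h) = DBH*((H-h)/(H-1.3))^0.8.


Taper: d(h) = DBH * ((H - h) / (H - 1.3))^0.8
Numerator = H - h = 31.2 - 8.2 = 23.0 m
Denominator = H - 1.3 = 31.2 - 1.3 = 29.9 m
Ratio = 23.0 / 29.9 = 0.76923
d = 54.8 * 0.76923^0.8 = 44.4 cm

44.4


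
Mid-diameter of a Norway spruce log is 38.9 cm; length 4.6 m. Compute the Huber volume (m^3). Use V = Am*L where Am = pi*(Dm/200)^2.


Huber: V = Am * L,  Am = pi*(Dm/200)^2
Am = pi*(38.9/200)^2 = 0.118847 m^2
V = 0.118847*4.6 = 0.5467 m^3

0.5467


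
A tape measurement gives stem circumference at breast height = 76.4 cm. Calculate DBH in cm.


Formula: DBH = C / pi
DBH = 76.4 / pi
pi = 3.14159...
DBH = 24.3 cm

24.3


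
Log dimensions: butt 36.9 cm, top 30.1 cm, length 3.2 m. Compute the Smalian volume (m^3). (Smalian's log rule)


Smalian: V = (A1 + A2)/2 * L,  A = pi*(D/200)^2
A1 = pi*(36.9/200)^2 = 0.106941 m^2
A2 = pi*(30.1/200)^2 = 0.071158 m^2
V = (0.106941+0.071158)/2*3.2 = 0.285 m^3

0.285


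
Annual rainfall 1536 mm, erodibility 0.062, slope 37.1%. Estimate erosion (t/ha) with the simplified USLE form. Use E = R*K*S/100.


Formula: E = R * K * S / 100  (simplified USLE)
R * K = 1536 * 0.062 = 95.232
E = 95.232 * 37.1 / 100 = 35.33 t/ha

35.33


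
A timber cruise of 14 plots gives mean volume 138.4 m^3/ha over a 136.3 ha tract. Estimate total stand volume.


Formula: Total Volume = Mean Volume per ha * Total Area
Total Volume = 138.4 m^3/ha * 136.3 ha
Total Volume = 18864 m^3

18864


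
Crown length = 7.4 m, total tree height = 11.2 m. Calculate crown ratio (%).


Formula: Crown Ratio = (Crown Length / Total Height) * 100
CR = (7.4 m / 11.2 m) * 100
CR = 0.6607 * 100 = 66.1%

66.1


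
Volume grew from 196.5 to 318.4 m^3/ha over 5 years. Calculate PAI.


Formula: PAI = (V_T2 - V_T1) / (T2 - T1)
Volume increment = 318.4 - 196.5 = 121.9 m^3/ha
PAI = 121.9 / 5 = 24.38 m^3/ha/year

24.38


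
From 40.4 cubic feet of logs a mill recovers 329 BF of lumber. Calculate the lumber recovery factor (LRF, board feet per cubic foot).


Formula: LRF = Lumber Output (BF) / Log Input (ft^3)
LRF = 329 BF / 40.4 ft^3
LRF = 8.14 BF/ft^3

8.14


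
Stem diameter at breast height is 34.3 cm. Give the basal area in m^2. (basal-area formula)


Formula: BA = pi * (DBH/2)^2 / 10000  (cm^2 to m^2)
Radius = DBH/2 = 34.3/2 = 17.15 cm
BA = pi * 17.15^2 / 10000
   = 924.0131 cm^2 / 10000
   = 0.0924 m^2

0.0924


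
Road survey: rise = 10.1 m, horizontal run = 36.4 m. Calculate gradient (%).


Formula: Gradient = rise / run * 100
Gradient = 10.1 / 36.4 * 100 = 27.7%

27.7


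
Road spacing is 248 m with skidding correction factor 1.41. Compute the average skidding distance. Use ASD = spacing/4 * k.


Formula: ASD = (spacing / 4) * correction
Uncorrected distance = spacing / 4 = 248 / 4 = 62 m
ASD = 62 * 1.41 = 87 m

87


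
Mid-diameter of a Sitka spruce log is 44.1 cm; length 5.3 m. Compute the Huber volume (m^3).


Huber: V = Am * L,  Am = pi*(Dm/200)^2
Am = pi*(44.1/200)^2 = 0.152745 m^2
V = 0.152745*5.3 = 0.8095 m^3

0.8095


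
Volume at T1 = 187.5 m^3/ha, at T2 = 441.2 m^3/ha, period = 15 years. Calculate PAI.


Formula: PAI = (V_T2 - V_T1) / (T2 - T1)
Volume increment = 441.2 - 187.5 = 253.7 m^3/ha
PAI = 253.7 / 15 = 16.91 m^3/ha/year

16.91


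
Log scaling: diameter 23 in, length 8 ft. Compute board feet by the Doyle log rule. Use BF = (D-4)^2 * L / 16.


Doyle: BF = (D - 4)^2 * L / 16
Adjusted diameter = 23 - 4 = 19 in
(D-4)^2 = 19^2 = 361
BF = 361 * 8 / 16 = 181 BF

181


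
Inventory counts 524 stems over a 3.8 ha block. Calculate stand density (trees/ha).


Formula: Stand Density = N_trees / Area_ha
Density = 524 trees / 3.8 ha
Density = 138 trees/ha

138


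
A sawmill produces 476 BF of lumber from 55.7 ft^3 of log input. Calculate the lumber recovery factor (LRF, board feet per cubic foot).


Formula: LRF = Lumber Output (BF) / Log Input (ft^3)
LRF = 476 BF / 55.7 ft^3
LRF = 8.55 BF/ft^3

8.55


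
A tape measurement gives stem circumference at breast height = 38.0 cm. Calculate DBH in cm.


Formula: DBH = C / pi
DBH = 38.0 / pi
pi = 3.14159...
DBH = 12.1 cm

12.1


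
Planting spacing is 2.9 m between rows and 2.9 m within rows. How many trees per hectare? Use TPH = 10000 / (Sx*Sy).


Formula: TPH = 10000 m^2/ha / (spacing_x * spacing_y)
Area per tree = 2.9 m * 2.9 m = 8.41 m^2
TPH = 10000 / 8.41 = 1189 trees/ha

1189


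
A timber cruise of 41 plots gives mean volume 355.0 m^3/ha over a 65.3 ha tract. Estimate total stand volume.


Formula: Total Volume = Mean Volume per ha * Total Area
Total Volume = 355.0 m^3/ha * 65.3 ha
Total Volume = 23182 m^3

23182


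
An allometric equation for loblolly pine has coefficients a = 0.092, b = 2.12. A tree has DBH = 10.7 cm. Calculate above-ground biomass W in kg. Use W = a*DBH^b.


Formula: W = a * DBH^b  (allometric power law)
DBH^b = 10.7^2.12 = 152.1576
W = 0.092 * 152.1576 = 14.0 kg

14.0


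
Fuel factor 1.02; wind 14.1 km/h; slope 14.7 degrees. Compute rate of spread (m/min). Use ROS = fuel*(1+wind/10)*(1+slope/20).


Formula: ROS = fuel * (1 + wind/10) * (1 + slope/20)
Wind factor = 1 + 14.1/10 = 2.41
Slope factor = 1 + 14.7/20 = 1.735
ROS = 1.02 * 2.41 * 1.735 = 4.26 m/min

4.26


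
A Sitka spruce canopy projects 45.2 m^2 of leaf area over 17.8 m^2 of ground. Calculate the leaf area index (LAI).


Formula: LAI = total leaf area / ground area  (dimensionless)
LAI = 45.2 m^2 / 17.8 m^2
LAI = 2.54

2.54


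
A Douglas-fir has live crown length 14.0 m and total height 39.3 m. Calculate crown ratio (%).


Formula: Crown Ratio = (Crown Length / Total Height) * 100
CR = (14.0 m / 39.3 m) * 100
CR = 0.3562 * 100 = 35.6%

35.6


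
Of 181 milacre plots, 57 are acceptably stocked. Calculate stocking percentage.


Formula: Stocking % = stocked plots / total plots * 100
Stocking = 57 / 181 * 100
Stocking = 0.3149 * 100 = 31.5%

31.5


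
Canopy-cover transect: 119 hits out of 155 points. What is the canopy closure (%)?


Formula: Canopy closure = covered points / total points * 100
Closure = 119 / 155 * 100
Closure = 0.7677 * 100 = 76.8%

76.8


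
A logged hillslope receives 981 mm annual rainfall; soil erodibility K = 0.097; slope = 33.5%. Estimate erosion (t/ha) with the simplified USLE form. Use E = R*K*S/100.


Formula: E = R * K * S / 100  (simplified USLE)
R * K = 981 * 0.097 = 95.157
E = 95.157 * 33.5 / 100 = 31.88 t/ha

31.88


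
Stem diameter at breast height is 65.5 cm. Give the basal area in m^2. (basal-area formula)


Formula: BA = pi * (DBH/2)^2 / 10000  (cm^2 to m^2)
Radius = DBH/2 = 65.5/2 = 32.75 cm
BA = pi * 32.75^2 / 10000
   = 3369.5545 cm^2 / 10000
   = 0.337 m^2

0.337


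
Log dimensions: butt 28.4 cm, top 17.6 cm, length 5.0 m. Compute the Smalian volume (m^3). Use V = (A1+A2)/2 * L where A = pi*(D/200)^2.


Smalian: V = (A1 + A2)/2 * L,  A = pi*(D/200)^2
A1 = pi*(28.4/200)^2 = 0.063347 m^2
A2 = pi*(17.6/200)^2 = 0.024328 m^2
V = (0.063347+0.024328)/2*5.0 = 0.2192 m^3

0.2192


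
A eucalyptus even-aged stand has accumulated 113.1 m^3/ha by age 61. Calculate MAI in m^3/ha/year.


Formula: MAI = Total Volume / Stand Age
MAI = 113.1 m^3/ha / 61 years
MAI = 1.85 m^3/ha/year

1.85


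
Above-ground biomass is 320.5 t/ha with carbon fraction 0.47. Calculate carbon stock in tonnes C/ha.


Formula: Carbon Stock = Biomass * Carbon Fraction
C = 320.5 t/ha * 0.47
C = 150.6 t C/ha

150.6


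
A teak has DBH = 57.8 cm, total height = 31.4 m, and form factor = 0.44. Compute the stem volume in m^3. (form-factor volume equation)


Formula: V = pi * (DBH/200)^2 * H * ff
Radius = DBH/200 = 57.8/200 = 0.289 m
Radius^2 = 0.289^2 = 0.083521 m^2
V = pi * 0.083521 * 31.4 * 0.44
V = 3.625 m^3

3.625


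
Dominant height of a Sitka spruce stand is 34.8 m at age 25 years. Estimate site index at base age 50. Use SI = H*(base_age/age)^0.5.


Formula: SI = H_dom * (base_age / age)^0.5
Age ratio = 50 / 25 = 2.0
sqrt(age_ratio) = 1.41421
SI = 34.8 * 1.41421 = 49.2 m

49.2


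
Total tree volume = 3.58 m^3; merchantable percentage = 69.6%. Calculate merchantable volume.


Formula: MV = V_total * (merchantable_pct / 100)
Merchantable fraction = 69.6% / 100 = 0.696
MV = 3.58 m^3 * 0.696 = 2.492 m^3

2.492


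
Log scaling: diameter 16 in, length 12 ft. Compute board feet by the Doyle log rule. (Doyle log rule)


Doyle: BF = (D - 4)^2 * L / 16
Adjusted diameter = 16 - 4 = 12 in
(D-4)^2 = 12^2 = 144
BF = 144 * 12 / 16 = 108 BF

108


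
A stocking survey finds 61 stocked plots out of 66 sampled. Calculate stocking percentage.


Formula: Stocking % = stocked plots / total plots * 100
Stocking = 61 / 66 * 100
Stocking = 0.9242 * 100 = 92.4%

92.4


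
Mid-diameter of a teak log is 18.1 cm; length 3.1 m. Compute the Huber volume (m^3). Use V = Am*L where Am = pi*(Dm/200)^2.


Huber: V = Am * L,  Am = pi*(Dm/200)^2
Am = pi*(18.1/200)^2 = 0.02573 m^2
V = 0.02573*3.1 = 0.0798 m^3

0.0798


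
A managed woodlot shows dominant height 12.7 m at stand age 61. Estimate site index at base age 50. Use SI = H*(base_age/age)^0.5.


Formula: SI = H_dom * (base_age / age)^0.5
Age ratio = 50 / 61 = 0.81967
sqrt(age_ratio) = 0.90536
SI = 12.7 * 0.90536 = 11.5 m

11.5


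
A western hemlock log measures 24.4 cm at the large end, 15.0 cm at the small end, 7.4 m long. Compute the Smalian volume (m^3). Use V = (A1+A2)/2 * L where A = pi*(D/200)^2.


Smalian: V = (A1 + A2)/2 * L,  A = pi*(D/200)^2
A1 = pi*(24.4/200)^2 = 0.046759 m^2
A2 = pi*(15.0/200)^2 = 0.017671 m^2
V = (0.046759+0.017671)/2*7.4 = 0.2384 m^3

0.2384


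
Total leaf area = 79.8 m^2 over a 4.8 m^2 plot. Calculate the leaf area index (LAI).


Formula: LAI = total leaf area / ground area  (dimensionless)
LAI = 79.8 m^2 / 4.8 m^2
LAI = 16.63

16.63


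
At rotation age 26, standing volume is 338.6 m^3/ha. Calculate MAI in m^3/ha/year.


Formula: MAI = Total Volume / Stand Age
MAI = 338.6 m^3/ha / 26 years
MAI = 13.02 m^3/ha/year

13.02


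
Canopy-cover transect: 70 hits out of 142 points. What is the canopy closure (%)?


Formula: Canopy closure = covered points / total points * 100
Closure = 70 / 142 * 100
Closure = 0.493 * 100 = 49.3%

49.3


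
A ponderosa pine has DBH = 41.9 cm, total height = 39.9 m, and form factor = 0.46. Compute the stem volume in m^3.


Formula: V = pi * (DBH/200)^2 * H * ff
Radius = DBH/200 = 41.9/200 = 0.2095 m
Radius^2 = 0.2095^2 = 0.04389025 m^2
V = pi * 0.04389025 * 39.9 * 0.46
V = 2.531 m^3

2.531


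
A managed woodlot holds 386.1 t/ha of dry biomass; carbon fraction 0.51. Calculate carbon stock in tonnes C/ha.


Formula: Carbon Stock = Biomass * Carbon Fraction
C = 386.1 t/ha * 0.51
C = 196.9 t C/ha

196.9


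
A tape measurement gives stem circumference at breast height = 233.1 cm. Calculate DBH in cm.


Formula: DBH = C / pi
DBH = 233.1 / pi
pi = 3.14159...
DBH = 74.2 cm

74.2


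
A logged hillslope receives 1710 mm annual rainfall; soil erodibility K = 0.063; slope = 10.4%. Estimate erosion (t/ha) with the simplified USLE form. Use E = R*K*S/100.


Formula: E = R * K * S / 100  (simplified USLE)
R * K = 1710 * 0.063 = 107.73
E = 107.73 * 10.4 / 100 = 11.2 t/ha

11.2


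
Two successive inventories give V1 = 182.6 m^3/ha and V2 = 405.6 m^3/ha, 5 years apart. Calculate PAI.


Formula: PAI = (V_T2 - V_T1) / (T2 - T1)
Volume increment = 405.6 - 182.6 = 223.0 m^3/ha
PAI = 223.0 / 5 = 44.6 m^3/ha/year

44.6


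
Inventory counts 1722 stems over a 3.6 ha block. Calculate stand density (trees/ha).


Formula: Stand Density = N_trees / Area_ha
Density = 1722 trees / 3.6 ha
Density = 478 trees/ha

478


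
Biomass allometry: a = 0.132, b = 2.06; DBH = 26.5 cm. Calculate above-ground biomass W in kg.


Formula: W = a * DBH^b  (allometric power law)
DBH^b = 26.5^2.06 = 854.8433
W = 0.132 * 854.8433 = 112.8 kg

112.8


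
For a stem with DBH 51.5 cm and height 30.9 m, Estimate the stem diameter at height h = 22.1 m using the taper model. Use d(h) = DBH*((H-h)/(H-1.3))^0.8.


Taper: d(h) = DBH * ((H - h) / (H - 1.3))^0.8
Numerator = H - h = 30.9 - 22.1 = 8.8 m
Denominator = H - 1.3 = 30.9 - 1.3 = 29.6 m
Ratio = 8.8 / 29.6 = 0.2973
d = 51.5 * 0.2973^0.8 = 19.5 cm

19.5


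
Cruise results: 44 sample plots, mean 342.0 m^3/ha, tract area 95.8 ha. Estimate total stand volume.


Formula: Total Volume = Mean Volume per ha * Total Area
Total Volume = 342.0 m^3/ha * 95.8 ha
Total Volume = 32764 m^3

32764


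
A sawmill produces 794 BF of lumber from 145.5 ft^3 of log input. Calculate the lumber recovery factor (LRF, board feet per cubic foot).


Formula: LRF = Lumber Output (BF) / Log Input (ft^3)
LRF = 794 BF / 145.5 ft^3
LRF = 5.46 BF/ft^3

5.46


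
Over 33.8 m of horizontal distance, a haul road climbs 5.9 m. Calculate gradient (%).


Formula: Gradient = rise / run * 100
Gradient = 5.9 / 33.8 * 100 = 17.5%

17.5
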